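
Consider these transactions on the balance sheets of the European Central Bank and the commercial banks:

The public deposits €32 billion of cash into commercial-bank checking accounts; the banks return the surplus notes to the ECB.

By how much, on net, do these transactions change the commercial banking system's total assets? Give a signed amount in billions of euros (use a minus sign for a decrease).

+€32 billion

Currency deposit €32 billion: bank balance sheets expand → +€32B.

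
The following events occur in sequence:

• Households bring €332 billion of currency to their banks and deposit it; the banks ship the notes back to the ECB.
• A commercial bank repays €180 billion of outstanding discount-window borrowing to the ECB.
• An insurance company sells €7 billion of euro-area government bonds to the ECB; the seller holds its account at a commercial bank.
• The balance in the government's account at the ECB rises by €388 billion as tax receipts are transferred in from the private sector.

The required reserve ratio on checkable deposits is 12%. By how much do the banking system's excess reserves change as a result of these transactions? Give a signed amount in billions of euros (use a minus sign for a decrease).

-€223.12 billion

Currency deposit €332 billion: reserves +€332B, deposits +€332B.
Discount-window repayment €180 billion: reserves −€180B, deposits 0.
Asset purchase (from non-banks) €7 billion: reserves +€7B, deposits +€7B.
Government account inflow €388 billion: reserves −€388B, deposits −€388B.
Totals: Δreserves = −€229B, Δdeposits = −€49B.
Δrequired reserves = 12% × −€49B = −€5.88B.
Δexcess reserves = Δreserves − Δrequired = −€229B − (−€5.88B) = -€223.12 billion.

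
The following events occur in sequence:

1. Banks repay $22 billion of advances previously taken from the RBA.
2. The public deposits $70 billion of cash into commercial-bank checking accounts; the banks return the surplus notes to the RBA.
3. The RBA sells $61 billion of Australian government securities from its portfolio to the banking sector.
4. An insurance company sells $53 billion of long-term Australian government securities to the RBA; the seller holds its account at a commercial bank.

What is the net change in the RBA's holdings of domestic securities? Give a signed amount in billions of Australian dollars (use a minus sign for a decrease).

Discount-window repayment $22 billion: the RBA's securities portfolio is untouched → 0.
Currency deposit $70 billion: the RBA's securities portfolio is untouched → 0.
OMO sale (to banks) $61 billion: securities removed from the RBA's portfolio → −$61B.
Asset purchase (from non-banks) $53 billion: securities added to the RBA's portfolio → +$53B.
Net: 0 + 0 − 61 + 53 = -$8 billion.

-$8 billion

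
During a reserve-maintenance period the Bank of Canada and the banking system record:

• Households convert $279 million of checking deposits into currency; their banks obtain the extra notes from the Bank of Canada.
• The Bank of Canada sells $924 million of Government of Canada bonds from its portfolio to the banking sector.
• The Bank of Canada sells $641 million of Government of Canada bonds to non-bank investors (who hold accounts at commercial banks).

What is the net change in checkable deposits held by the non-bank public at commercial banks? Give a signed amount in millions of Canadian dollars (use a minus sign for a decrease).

Bank of Canada balance sheet:
  Assets:      Securities −$1565M
  Liabilities: Bank reserves −$1844M, Currency in circulation +$279M
Commercial banking system:
  Assets:      Reserves at CB −$1844M, Securities +$924M
  Liabilities: Checkable deposits −$920M
So the change in checkable deposits held by the non-bank public at commercial banks is -$920 million.

-$920 million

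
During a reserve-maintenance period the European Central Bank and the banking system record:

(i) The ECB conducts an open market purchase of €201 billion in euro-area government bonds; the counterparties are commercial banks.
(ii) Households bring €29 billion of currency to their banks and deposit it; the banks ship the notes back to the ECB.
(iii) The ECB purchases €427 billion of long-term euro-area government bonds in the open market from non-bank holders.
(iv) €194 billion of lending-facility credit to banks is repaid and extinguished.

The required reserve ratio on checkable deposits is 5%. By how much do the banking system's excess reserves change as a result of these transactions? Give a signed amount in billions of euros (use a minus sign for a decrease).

+€440.2 billion

OMO purchase (from banks) €201 billion: reserves +€201B, deposits 0.
Currency deposit €29 billion: reserves +€29B, deposits +€29B.
Asset purchase (from non-banks) €427 billion: reserves +€427B, deposits +€427B.
Discount-window repayment €194 billion: reserves −€194B, deposits 0.
Totals: Δreserves = +€463B, Δdeposits = +€456B.
Δrequired reserves = 5% × +€456B = +€22.8B.
Δexcess reserves = Δreserves − Δrequired = +€463B − (+€22.8B) = +€440.2 billion.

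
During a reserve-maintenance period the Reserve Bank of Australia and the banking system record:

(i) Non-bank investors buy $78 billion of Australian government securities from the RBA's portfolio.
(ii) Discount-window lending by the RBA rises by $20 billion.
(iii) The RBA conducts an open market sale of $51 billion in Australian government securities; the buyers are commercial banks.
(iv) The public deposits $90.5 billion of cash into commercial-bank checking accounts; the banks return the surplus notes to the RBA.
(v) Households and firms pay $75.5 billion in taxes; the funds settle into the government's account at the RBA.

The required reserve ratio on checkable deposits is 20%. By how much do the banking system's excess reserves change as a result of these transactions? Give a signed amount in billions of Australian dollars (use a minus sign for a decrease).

-$81.4 billion

Asset sale (to non-banks) $78 billion: reserves −$78B, deposits −$78B.
Discount-window loan $20 billion: reserves +$20B, deposits 0.
OMO sale (to banks) $51 billion: reserves −$51B, deposits 0.
Currency deposit $90.5 billion: reserves +$90.5B, deposits +$90.5B.
Government account inflow $75.5 billion: reserves −$75.5B, deposits −$75.5B.
Totals: Δreserves = −$94B, Δdeposits = −$63B.
Δrequired reserves = 20% × −$63B = −$12.6B.
Δexcess reserves = Δreserves − Δrequired = −$94B − (−$12.6B) = -$81.4 billion.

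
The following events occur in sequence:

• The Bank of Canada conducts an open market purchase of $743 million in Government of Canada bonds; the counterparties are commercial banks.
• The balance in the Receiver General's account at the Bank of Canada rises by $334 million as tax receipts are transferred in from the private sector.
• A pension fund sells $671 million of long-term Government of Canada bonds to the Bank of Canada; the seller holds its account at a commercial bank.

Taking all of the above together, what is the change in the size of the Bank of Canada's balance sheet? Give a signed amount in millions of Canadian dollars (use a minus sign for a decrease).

OMO purchase (from banks) $743 million: a Bank of Canada asset is acquired → +$743M.
Government account inflow $334 million: only the composition of liabilities changes → 0.
Asset purchase (from non-banks) $671 million: a Bank of Canada asset is acquired → +$671M.
Net: 743 + 0 + 671 = +$1414 million.

+$1414 million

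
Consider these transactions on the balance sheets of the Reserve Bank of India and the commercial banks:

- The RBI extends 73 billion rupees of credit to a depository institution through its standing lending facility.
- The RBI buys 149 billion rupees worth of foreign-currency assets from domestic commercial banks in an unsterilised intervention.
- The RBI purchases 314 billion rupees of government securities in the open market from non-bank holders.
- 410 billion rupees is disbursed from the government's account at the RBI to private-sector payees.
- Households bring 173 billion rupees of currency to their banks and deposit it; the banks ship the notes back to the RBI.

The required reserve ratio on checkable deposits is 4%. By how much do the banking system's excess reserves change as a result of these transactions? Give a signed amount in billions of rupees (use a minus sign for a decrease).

+1083.12 billion

Discount-window loan 73 billion rupees: reserves +73B, deposits 0.
FX purchase 149 billion rupees: reserves +149B, deposits 0.
Asset purchase (from non-banks) 314 billion rupees: reserves +314B, deposits +314B.
Government spending 410 billion rupees: reserves +410B, deposits +410B.
Currency deposit 173 billion rupees: reserves +173B, deposits +173B.
Totals: Δreserves = +1119B, Δdeposits = +897B.
Δrequired reserves = 4% × +897B = +35.88B.
Δexcess reserves = Δreserves − Δrequired = +1119B − (+35.88B) = +1083.12 billion.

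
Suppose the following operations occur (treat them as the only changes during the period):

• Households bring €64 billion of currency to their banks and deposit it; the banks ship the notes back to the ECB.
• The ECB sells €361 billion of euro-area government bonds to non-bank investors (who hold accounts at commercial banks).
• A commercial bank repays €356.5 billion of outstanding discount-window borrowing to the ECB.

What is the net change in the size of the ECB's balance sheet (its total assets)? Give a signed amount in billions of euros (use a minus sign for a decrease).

Currency deposit €64 billion: only the composition of liabilities changes → 0.
Asset sale (to non-banks) €361 billion: an ECB asset is shed → −€361B.
Discount-window repayment €356.5 billion: an ECB asset is shed → −€356.5B.
Net: 0 − 361 − 356.5 = -€717.5 billion.

-€717.5 billion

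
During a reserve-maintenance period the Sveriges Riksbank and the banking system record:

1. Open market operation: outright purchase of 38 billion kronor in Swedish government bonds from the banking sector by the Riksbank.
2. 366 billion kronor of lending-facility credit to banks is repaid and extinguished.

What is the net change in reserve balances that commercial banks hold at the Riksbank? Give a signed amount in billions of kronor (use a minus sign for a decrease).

-328 billion

Riksbank balance sheet:
  Assets:      Securities +38B, Loans to banks −366B
  Liabilities: Bank reserves −328B
Commercial banking system:
  Assets:      Reserves at CB −328B, Securities −38B
  Liabilities: Borrowings from CB −366B
So the change in reserve balances that commercial banks hold at the Riksbank is -328 billion.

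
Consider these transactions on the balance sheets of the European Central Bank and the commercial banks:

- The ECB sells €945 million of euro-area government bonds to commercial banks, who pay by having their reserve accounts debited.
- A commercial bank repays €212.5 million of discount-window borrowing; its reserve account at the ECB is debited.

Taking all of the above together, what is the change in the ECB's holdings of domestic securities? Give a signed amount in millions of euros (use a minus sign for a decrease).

-€945 million

OMO sale (to banks) €945 million: securities removed from the ECB's portfolio → −€945M.
Discount-window repayment €212.5 million: the ECB's securities portfolio is untouched → 0.
Net: −945 + 0 = -€945 million.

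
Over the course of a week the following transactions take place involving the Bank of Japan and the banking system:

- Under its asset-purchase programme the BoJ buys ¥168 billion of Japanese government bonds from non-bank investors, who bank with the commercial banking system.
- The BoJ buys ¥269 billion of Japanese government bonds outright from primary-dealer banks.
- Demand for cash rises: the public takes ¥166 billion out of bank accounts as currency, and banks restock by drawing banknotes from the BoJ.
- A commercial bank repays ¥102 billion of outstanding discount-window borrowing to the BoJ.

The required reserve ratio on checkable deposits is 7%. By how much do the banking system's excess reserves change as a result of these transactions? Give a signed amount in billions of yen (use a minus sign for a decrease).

+¥168.86 billion

Asset purchase (from non-banks) ¥168 billion: reserves +¥168B, deposits +¥168B.
OMO purchase (from banks) ¥269 billion: reserves +¥269B, deposits 0.
Currency withdrawal ¥166 billion: reserves −¥166B, deposits −¥166B.
Discount-window repayment ¥102 billion: reserves −¥102B, deposits 0.
Totals: Δreserves = +¥169B, Δdeposits = +¥2B.
Δrequired reserves = 7% × +¥2B = +¥0.14B.
Δexcess reserves = Δreserves − Δrequired = +¥169B − (+¥0.14B) = +¥168.86 billion.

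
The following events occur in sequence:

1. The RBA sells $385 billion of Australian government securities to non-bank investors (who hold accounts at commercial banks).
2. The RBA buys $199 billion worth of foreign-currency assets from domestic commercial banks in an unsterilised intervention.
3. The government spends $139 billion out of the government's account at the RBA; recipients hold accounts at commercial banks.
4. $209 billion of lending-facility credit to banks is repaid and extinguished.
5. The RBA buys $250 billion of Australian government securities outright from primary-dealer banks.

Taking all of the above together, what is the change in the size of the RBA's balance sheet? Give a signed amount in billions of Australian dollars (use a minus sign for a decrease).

-$145 billion

RBA balance sheet:
  Assets:      Securities −$135B, Loans to banks −$209B, Foreign assets +$199B
  Liabilities: Bank reserves −$6B, Government deposits −$139B
Change in total RBA assets = -$145 billion.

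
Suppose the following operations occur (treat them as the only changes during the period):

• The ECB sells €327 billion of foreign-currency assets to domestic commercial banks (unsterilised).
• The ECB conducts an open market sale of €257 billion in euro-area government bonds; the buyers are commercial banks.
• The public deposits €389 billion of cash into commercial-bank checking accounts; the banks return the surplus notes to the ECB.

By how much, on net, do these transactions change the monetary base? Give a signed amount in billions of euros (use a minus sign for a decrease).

-€584 billion

ECB balance sheet:
  Assets:      Securities −€257B, Foreign assets −€327B
  Liabilities: Bank reserves −€195B, Currency in circulation −€389B
Commercial banking system:
  Assets:      Reserves at CB −€195B, Securities +€257B, Foreign assets +€327B
  Liabilities: Checkable deposits +€389B
Monetary base = currency + reserves: −€389B + (−€195B) = -€584 billion.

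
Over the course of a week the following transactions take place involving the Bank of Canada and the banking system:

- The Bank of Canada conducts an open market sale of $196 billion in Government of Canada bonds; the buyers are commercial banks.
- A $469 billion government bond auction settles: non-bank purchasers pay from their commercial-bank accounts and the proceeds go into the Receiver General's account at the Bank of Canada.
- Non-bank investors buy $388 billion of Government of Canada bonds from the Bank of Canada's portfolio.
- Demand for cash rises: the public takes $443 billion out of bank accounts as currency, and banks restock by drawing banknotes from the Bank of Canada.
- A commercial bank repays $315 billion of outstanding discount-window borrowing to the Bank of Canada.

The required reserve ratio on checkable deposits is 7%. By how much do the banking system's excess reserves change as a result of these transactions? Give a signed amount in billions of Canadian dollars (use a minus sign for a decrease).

OMO sale (to banks) $196 billion: reserves −$196B, deposits 0.
Government account inflow $469 billion: reserves −$469B, deposits −$469B.
Asset sale (to non-banks) $388 billion: reserves −$388B, deposits −$388B.
Currency withdrawal $443 billion: reserves −$443B, deposits −$443B.
Discount-window repayment $315 billion: reserves −$315B, deposits 0.
Totals: Δreserves = −$1811B, Δdeposits = −$1300B.
Δrequired reserves = 7% × −$1300B = −$91B.
Δexcess reserves = Δreserves − Δrequired = −$1811B − (−$91B) = -$1720 billion.

-$1720 billion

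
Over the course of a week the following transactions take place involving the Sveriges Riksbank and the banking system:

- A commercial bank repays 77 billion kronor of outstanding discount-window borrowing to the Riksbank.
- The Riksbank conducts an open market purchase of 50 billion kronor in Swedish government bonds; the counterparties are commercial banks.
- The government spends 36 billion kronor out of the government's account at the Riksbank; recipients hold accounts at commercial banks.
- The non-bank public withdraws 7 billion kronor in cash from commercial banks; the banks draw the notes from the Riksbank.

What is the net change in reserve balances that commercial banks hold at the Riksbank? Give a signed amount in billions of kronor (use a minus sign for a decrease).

+2 billion

Riksbank balance sheet:
  Assets:      Securities +50B, Loans to banks −77B
  Liabilities: Bank reserves +2B, Currency in circulation +7B, Government deposits −36B
So the change in reserve balances that commercial banks hold at the Riksbank is +2 billion.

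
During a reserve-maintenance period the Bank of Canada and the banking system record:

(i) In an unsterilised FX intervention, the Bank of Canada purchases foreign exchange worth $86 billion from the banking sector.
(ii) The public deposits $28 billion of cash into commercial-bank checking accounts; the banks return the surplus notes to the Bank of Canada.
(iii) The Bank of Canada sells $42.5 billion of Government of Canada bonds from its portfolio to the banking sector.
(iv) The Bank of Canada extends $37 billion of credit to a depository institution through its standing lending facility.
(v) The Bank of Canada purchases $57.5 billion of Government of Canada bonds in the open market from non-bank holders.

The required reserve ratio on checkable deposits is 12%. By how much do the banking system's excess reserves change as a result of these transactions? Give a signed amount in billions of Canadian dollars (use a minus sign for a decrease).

+$155.74 billion

FX purchase $86 billion: reserves +$86B, deposits 0.
Currency deposit $28 billion: reserves +$28B, deposits +$28B.
OMO sale (to banks) $42.5 billion: reserves −$42.5B, deposits 0.
Discount-window loan $37 billion: reserves +$37B, deposits 0.
Asset purchase (from non-banks) $57.5 billion: reserves +$57.5B, deposits +$57.5B.
Totals: Δreserves = +$166B, Δdeposits = +$85.5B.
Δrequired reserves = 12% × +$85.5B = +$10.26B.
Δexcess reserves = Δreserves − Δrequired = +$166B − (+$10.26B) = +$155.74 billion.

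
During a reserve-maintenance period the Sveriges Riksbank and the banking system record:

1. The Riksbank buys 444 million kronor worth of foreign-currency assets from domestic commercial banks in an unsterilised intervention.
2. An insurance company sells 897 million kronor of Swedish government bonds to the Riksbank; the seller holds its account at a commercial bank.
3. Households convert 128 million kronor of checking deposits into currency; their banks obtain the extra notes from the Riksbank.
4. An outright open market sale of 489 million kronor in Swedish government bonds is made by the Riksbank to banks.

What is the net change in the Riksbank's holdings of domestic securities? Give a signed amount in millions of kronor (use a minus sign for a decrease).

+408 million

FX purchase 444 million kronor: the Riksbank's securities portfolio is untouched → 0.
Asset purchase (from non-banks) 897 million kronor: securities added to the Riksbank's portfolio → +897M.
Currency withdrawal 128 million kronor: the Riksbank's securities portfolio is untouched → 0.
OMO sale (to banks) 489 million kronor: securities removed from the Riksbank's portfolio → −489M.
Net: 0 + 897 + 0 − 489 = +408 million.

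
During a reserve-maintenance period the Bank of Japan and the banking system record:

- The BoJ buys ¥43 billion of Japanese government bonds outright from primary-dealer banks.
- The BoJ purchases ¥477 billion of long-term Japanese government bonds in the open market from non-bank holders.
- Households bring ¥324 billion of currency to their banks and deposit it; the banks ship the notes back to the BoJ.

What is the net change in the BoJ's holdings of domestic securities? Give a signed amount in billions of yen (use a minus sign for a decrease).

+¥520 billion

BoJ balance sheet:
  Assets:      Securities +¥520B
  Liabilities: Bank reserves +¥844B, Currency in circulation −¥324B
So the change in the BoJ's holdings of domestic securities is +¥520 billion.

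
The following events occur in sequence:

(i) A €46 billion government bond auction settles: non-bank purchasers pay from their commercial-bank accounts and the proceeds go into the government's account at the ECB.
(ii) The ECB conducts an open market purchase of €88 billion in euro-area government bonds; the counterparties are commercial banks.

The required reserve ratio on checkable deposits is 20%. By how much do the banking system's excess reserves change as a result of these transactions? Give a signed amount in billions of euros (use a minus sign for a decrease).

+€51.2 billion

Government account inflow €46 billion: reserves −€46B, deposits −€46B.
OMO purchase (from banks) €88 billion: reserves +€88B, deposits 0.
Totals: Δreserves = +€42B, Δdeposits = −€46B.
Δrequired reserves = 20% × −€46B = −€9.2B.
Δexcess reserves = Δreserves − Δrequired = +€42B − (−€9.2B) = +€51.2 billion.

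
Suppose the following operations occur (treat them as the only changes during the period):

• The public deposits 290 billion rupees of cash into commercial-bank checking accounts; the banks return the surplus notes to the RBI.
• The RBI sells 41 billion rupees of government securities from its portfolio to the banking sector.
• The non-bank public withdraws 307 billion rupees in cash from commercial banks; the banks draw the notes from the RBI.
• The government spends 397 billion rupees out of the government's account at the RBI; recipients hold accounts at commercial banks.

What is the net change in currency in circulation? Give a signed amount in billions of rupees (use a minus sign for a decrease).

+17 billion

RBI balance sheet:
  Assets:      Securities −41B
  Liabilities: Bank reserves +339B, Currency in circulation +17B, Government deposits −397B
So the change in currency in circulation is +17 billion.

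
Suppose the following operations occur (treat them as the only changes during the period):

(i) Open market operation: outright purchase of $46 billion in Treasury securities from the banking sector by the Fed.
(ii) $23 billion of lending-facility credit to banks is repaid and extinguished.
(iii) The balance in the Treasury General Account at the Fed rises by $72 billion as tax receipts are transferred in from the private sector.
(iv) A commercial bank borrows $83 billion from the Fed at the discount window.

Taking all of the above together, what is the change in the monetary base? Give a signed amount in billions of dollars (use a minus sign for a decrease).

OMO purchase (from banks) $46 billion: Fed balance sheet expands → +$46B.
Discount-window repayment $23 billion: Fed balance sheet contracts → −$23B.
Government account inflow $72 billion: reserves shift to a non-base liability → −$72B.
Discount-window loan $83 billion: Fed balance sheet expands → +$83B.
Net: 46 − 23 − 72 + 83 = +$34 billion.

+$34 billion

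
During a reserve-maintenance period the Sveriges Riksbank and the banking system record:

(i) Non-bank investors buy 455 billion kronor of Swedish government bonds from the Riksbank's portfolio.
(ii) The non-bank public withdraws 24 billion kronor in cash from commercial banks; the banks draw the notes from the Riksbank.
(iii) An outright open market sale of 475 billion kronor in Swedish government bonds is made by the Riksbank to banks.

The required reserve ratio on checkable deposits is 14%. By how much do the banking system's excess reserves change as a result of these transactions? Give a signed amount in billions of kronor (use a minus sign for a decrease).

-886.94 billion

Asset sale (to non-banks) 455 billion kronor: reserves −455B, deposits −455B.
Currency withdrawal 24 billion kronor: reserves −24B, deposits −24B.
OMO sale (to banks) 475 billion kronor: reserves −475B, deposits 0.
Totals: Δreserves = −954B, Δdeposits = −479B.
Δrequired reserves = 14% × −479B = −67.06B.
Δexcess reserves = Δreserves − Δrequired = −954B − (−67.06B) = -886.94 billion.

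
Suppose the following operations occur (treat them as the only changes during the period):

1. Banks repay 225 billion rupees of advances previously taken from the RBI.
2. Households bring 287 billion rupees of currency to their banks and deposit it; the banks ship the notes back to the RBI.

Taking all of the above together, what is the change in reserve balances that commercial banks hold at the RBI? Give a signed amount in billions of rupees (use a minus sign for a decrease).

+62 billion

Discount-window repayment 225 billion rupees: repayment is debited from reserves → −225B.
Currency deposit 287 billion rupees: returned notes are swapped for reserve credit → +287B.
Net: −225 + 287 = +62 billion.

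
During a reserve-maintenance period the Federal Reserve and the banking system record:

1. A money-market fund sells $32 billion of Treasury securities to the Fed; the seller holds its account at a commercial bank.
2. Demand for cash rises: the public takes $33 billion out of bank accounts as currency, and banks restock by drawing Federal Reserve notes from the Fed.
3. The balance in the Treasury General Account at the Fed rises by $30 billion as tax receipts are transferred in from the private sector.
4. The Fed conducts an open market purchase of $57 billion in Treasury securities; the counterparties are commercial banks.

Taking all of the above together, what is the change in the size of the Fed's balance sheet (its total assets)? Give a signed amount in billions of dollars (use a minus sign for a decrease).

Asset purchase (from non-banks) $32 billion: a Fed asset is acquired → +$32B.
Currency withdrawal $33 billion: only the composition of liabilities changes → 0.
Government account inflow $30 billion: only the composition of liabilities changes → 0.
OMO purchase (from banks) $57 billion: a Fed asset is acquired → +$57B.
Net: 32 + 0 + 0 + 57 = +$89 billion.

+$89 billion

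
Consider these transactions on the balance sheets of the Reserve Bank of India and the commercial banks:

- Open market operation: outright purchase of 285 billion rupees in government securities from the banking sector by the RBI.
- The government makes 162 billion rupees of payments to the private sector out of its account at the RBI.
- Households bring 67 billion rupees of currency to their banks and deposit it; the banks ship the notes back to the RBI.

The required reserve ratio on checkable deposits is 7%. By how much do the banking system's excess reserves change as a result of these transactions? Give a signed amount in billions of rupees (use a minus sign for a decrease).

OMO purchase (from banks) 285 billion rupees: reserves +285B, deposits 0.
Government spending 162 billion rupees: reserves +162B, deposits +162B.
Currency deposit 67 billion rupees: reserves +67B, deposits +67B.
Totals: Δreserves = +514B, Δdeposits = +229B.
Δrequired reserves = 7% × +229B = +16.03B.
Δexcess reserves = Δreserves − Δrequired = +514B − (+16.03B) = +497.97 billion.

+497.97 billion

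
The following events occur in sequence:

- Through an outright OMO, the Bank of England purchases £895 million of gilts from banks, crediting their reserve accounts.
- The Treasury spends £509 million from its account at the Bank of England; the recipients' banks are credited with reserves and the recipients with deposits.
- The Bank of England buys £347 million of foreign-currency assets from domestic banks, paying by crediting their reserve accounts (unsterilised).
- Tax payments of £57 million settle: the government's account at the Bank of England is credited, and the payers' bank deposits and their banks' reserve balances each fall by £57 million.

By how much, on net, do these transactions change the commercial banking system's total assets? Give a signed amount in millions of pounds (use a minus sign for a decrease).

OMO purchase (from banks) £895 million: just an asset swap on bank balance sheets → 0.
Government spending £509 million: bank balance sheets expand → +£509M.
FX purchase £347 million: just an asset swap on bank balance sheets → 0.
Government account inflow £57 million: bank balance sheets shrink → −£57M.
Net: 0 + 509 + 0 − 57 = +£452 million.

+£452 million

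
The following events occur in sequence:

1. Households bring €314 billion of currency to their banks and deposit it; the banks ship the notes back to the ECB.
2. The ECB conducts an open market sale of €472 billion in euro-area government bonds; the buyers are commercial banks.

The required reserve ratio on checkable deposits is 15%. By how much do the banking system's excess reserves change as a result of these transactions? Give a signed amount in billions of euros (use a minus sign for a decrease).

-€205.1 billion

Currency deposit €314 billion: reserves +€314B, deposits +€314B.
OMO sale (to banks) €472 billion: reserves −€472B, deposits 0.
Totals: Δreserves = −€158B, Δdeposits = +€314B.
Δrequired reserves = 15% × +€314B = +€47.1B.
Δexcess reserves = Δreserves − Δrequired = −€158B − (+€47.1B) = -€205.1 billion.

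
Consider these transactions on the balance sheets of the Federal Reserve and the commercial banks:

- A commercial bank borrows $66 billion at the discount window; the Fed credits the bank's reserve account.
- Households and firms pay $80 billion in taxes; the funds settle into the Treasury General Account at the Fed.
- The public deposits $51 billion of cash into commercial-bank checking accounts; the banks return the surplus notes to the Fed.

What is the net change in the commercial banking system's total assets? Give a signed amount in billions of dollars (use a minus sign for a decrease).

+$37 billion

Discount-window loan $66 billion: bank balance sheets expand → +$66B.
Government account inflow $80 billion: bank balance sheets shrink → −$80B.
Currency deposit $51 billion: bank balance sheets expand → +$51B.
Net: 66 − 80 + 51 = +$37 billion.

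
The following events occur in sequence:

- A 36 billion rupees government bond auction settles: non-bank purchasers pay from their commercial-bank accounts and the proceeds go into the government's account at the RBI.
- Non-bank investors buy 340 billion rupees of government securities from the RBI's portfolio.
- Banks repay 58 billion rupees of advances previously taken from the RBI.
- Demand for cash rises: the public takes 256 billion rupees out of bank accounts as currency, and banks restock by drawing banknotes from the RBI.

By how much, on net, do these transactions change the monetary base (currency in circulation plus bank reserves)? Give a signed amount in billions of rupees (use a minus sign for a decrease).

-434 billion

Government account inflow 36 billion rupees: reserves shift to a non-base liability → −36B.
Asset sale (to non-banks) 340 billion rupees: RBI balance sheet contracts → −340B.
Discount-window repayment 58 billion rupees: RBI balance sheet contracts → −58B.
Currency withdrawal 256 billion rupees: just a shift between currency and reserves — both are base money → 0.
Net: −36 − 340 − 58 + 0 = -434 billion.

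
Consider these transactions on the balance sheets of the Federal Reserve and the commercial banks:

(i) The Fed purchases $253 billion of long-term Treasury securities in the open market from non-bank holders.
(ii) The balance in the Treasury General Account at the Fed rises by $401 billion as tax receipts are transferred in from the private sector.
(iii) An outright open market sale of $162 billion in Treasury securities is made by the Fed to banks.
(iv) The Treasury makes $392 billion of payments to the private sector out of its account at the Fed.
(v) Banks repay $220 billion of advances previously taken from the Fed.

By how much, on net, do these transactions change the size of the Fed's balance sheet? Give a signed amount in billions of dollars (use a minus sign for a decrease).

Fed balance sheet:
  Assets:      Securities +$91B, Loans to banks −$220B
  Liabilities: Bank reserves −$138B, Government deposits +$9B
Change in total Fed assets = -$129 billion.

-$129 billion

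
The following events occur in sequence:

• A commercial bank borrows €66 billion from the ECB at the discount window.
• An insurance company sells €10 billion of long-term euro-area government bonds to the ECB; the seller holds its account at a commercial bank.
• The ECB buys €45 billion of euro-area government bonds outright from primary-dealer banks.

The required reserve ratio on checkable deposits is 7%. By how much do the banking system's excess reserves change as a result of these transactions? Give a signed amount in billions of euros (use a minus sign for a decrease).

+€120.3 billion

Discount-window loan €66 billion: reserves +€66B, deposits 0.
Asset purchase (from non-banks) €10 billion: reserves +€10B, deposits +€10B.
OMO purchase (from banks) €45 billion: reserves +€45B, deposits 0.
Totals: Δreserves = +€121B, Δdeposits = +€10B.
Δrequired reserves = 7% × +€10B = +€0.7B.
Δexcess reserves = Δreserves − Δrequired = +€121B − (+€0.7B) = +€120.3 billion.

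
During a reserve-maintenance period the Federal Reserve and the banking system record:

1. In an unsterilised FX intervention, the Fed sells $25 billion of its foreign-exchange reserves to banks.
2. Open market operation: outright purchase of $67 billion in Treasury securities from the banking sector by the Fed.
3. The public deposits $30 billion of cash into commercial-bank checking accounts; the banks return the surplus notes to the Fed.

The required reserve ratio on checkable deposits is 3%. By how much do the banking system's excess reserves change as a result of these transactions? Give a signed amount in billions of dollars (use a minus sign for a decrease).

FX sale $25 billion: reserves −$25B, deposits 0.
OMO purchase (from banks) $67 billion: reserves +$67B, deposits 0.
Currency deposit $30 billion: reserves +$30B, deposits +$30B.
Totals: Δreserves = +$72B, Δdeposits = +$30B.
Δrequired reserves = 3% × +$30B = +$0.9B.
Δexcess reserves = Δreserves − Δrequired = +$72B − (+$0.9B) = +$71.1 billion.

+$71.1 billion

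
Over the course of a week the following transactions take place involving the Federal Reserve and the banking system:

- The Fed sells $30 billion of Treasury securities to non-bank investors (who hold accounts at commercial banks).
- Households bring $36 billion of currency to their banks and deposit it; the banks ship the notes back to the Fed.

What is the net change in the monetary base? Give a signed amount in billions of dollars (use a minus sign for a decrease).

Asset sale (to non-banks) $30 billion: Fed balance sheet contracts → −$30B.
Currency deposit $36 billion: just a shift between currency and reserves — both are base money → 0.
Net: −30 + 0 = -$30 billion.

-$30 billion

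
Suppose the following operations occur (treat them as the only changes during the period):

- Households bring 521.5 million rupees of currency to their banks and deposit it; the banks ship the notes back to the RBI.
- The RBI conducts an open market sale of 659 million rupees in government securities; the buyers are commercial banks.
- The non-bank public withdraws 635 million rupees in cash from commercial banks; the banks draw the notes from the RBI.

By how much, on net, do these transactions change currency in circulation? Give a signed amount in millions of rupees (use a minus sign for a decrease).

+113.5 million

Currency deposit 521.5 million rupees: notes return to the central bank → −521.5M.
OMO sale (to banks) 659 million rupees: no currency enters or leaves circulation → 0.
Currency withdrawal 635 million rupees: notes leave the central bank → +635M.
Net: −521.5 + 0 + 635 = +113.5 million.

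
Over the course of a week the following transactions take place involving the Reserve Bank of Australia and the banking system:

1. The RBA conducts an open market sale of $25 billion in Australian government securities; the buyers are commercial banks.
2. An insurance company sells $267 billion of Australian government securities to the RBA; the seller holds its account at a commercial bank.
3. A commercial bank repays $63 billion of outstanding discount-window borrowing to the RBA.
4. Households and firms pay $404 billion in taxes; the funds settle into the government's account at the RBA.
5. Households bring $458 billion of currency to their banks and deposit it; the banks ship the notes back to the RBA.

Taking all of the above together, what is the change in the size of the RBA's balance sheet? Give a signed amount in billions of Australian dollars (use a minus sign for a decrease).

RBA balance sheet:
  Assets:      Securities +$242B, Loans to banks −$63B
  Liabilities: Bank reserves +$233B, Currency in circulation −$458B, Government deposits +$404B
Change in total RBA assets = +$179 billion.

+$179 billion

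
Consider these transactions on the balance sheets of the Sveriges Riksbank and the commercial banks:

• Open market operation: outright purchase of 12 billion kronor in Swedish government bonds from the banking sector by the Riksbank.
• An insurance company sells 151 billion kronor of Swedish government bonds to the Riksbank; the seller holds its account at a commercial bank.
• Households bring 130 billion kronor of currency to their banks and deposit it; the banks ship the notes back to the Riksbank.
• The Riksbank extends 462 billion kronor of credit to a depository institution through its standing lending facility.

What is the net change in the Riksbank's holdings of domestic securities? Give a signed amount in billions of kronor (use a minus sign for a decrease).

Riksbank balance sheet:
  Assets:      Securities +163B, Loans to banks +462B
  Liabilities: Bank reserves +755B, Currency in circulation −130B
So the change in the Riksbank's holdings of domestic securities is +163 billion.

+163 billion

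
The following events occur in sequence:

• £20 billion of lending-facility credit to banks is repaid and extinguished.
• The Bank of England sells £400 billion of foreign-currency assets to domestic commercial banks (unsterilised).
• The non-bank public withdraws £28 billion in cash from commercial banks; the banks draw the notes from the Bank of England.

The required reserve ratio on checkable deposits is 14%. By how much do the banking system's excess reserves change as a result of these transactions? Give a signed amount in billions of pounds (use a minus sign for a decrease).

-£444.08 billion

Discount-window repayment £20 billion: reserves −£20B, deposits 0.
FX sale £400 billion: reserves −£400B, deposits 0.
Currency withdrawal £28 billion: reserves −£28B, deposits −£28B.
Totals: Δreserves = −£448B, Δdeposits = −£28B.
Δrequired reserves = 14% × −£28B = −£3.92B.
Δexcess reserves = Δreserves − Δrequired = −£448B − (−£3.92B) = -£444.08 billion.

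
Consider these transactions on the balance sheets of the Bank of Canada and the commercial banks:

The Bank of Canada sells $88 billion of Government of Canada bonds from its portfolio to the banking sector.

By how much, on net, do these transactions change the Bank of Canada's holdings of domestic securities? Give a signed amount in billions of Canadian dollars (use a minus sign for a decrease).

-$88 billion

Bank of Canada balance sheet:
  Assets:      Securities −$88B
  Liabilities: Bank reserves −$88B
Commercial banking system:
  Assets:      Reserves at CB −$88B, Securities +$88B
  Liabilities: no change
So the change in the Bank of Canada's holdings of domestic securities is -$88 billion.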